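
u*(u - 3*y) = u^2 - 3*u*y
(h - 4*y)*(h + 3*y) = h^2 - h*y - 12*y^2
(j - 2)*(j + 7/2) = j^2 + 3*j/2 - 7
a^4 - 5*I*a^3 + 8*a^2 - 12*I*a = a*(a - 6*I)*(a - I)*(a + 2*I)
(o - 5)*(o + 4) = o^2 - o - 20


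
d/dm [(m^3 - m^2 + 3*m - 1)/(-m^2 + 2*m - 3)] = (-m^4 + 4*m^3 - 8*m^2 + 4*m - 7)/(m^4 - 4*m^3 + 10*m^2 - 12*m + 9)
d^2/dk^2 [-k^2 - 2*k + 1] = -2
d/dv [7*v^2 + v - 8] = 14*v + 1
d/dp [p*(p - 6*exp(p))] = -p*(6*exp(p) - 1) + p - 6*exp(p)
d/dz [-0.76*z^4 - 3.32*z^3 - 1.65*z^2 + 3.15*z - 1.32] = -3.04*z^3 - 9.96*z^2 - 3.3*z + 3.15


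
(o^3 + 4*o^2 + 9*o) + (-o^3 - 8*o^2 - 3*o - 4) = -4*o^2 + 6*o - 4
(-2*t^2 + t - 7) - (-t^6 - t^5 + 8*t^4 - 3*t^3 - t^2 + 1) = t^6 + t^5 - 8*t^4 + 3*t^3 - t^2 + t - 8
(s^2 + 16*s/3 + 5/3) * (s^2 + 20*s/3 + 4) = s^4 + 12*s^3 + 371*s^2/9 + 292*s/9 + 20/3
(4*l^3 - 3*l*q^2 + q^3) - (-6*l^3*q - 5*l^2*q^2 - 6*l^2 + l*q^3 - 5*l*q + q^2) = 6*l^3*q + 4*l^3 + 5*l^2*q^2 + 6*l^2 - l*q^3 - 3*l*q^2 + 5*l*q + q^3 - q^2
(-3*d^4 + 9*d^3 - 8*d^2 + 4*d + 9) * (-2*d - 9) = 6*d^5 + 9*d^4 - 65*d^3 + 64*d^2 - 54*d - 81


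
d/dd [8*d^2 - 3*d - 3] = 16*d - 3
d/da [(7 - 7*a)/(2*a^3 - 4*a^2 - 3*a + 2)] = 7*(4*a^3 - 10*a^2 + 8*a + 1)/(4*a^6 - 16*a^5 + 4*a^4 + 32*a^3 - 7*a^2 - 12*a + 4)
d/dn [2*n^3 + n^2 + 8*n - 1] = 6*n^2 + 2*n + 8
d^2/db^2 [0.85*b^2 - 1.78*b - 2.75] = 1.70000000000000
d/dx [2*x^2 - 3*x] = 4*x - 3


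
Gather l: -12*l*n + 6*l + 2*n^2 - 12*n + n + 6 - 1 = l*(6 - 12*n) + 2*n^2 - 11*n + 5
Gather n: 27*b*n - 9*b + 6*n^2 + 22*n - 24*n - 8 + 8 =-9*b + 6*n^2 + n*(27*b - 2)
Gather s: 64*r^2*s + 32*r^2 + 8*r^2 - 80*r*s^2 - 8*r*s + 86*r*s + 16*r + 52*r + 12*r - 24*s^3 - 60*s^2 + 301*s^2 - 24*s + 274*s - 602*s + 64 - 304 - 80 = 40*r^2 + 80*r - 24*s^3 + s^2*(241 - 80*r) + s*(64*r^2 + 78*r - 352) - 320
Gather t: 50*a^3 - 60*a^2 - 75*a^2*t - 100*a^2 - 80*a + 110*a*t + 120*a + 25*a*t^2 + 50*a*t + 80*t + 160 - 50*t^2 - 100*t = 50*a^3 - 160*a^2 + 40*a + t^2*(25*a - 50) + t*(-75*a^2 + 160*a - 20) + 160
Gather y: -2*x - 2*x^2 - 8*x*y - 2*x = -2*x^2 - 8*x*y - 4*x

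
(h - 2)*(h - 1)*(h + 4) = h^3 + h^2 - 10*h + 8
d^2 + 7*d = d*(d + 7)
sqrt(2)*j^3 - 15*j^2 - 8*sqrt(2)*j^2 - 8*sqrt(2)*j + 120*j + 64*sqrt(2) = (j - 8)*(j - 8*sqrt(2))*(sqrt(2)*j + 1)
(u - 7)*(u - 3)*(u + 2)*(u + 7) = u^4 - u^3 - 55*u^2 + 49*u + 294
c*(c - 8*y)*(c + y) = c^3 - 7*c^2*y - 8*c*y^2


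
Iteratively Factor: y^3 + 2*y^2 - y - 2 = (y - 1)*(y^2 + 3*y + 2) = (y - 1)*(y + 1)*(y + 2)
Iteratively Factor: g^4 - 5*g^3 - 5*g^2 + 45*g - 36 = (g - 4)*(g^3 - g^2 - 9*g + 9) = (g - 4)*(g + 3)*(g^2 - 4*g + 3) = (g - 4)*(g - 1)*(g + 3)*(g - 3)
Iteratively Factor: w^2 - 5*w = (w)*(w - 5)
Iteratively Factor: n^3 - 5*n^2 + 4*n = (n)*(n^2 - 5*n + 4) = n*(n - 1)*(n - 4)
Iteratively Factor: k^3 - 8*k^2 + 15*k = (k - 5)*(k^2 - 3*k) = (k - 5)*(k - 3)*(k)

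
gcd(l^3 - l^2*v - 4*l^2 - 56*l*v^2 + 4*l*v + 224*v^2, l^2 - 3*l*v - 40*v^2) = -l + 8*v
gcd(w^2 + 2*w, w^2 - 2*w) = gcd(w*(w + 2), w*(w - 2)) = w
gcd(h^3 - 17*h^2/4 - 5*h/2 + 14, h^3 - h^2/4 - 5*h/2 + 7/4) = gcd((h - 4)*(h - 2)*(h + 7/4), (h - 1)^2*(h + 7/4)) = h + 7/4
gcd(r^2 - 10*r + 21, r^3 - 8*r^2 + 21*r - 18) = r - 3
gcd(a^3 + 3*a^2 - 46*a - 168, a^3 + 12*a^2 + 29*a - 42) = a + 6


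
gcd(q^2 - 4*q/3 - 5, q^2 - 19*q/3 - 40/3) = q + 5/3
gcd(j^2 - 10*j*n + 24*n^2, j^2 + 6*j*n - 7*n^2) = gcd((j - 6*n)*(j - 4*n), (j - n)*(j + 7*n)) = 1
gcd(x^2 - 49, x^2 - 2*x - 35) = x - 7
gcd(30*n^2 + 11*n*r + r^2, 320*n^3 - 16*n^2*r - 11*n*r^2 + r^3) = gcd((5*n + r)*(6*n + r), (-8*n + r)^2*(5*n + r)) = 5*n + r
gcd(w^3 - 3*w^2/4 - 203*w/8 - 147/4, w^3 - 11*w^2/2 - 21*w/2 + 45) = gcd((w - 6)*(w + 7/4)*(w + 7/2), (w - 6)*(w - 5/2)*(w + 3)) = w - 6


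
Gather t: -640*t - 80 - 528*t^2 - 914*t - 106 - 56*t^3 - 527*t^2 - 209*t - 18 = -56*t^3 - 1055*t^2 - 1763*t - 204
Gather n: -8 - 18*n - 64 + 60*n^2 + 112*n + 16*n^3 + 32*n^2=16*n^3 + 92*n^2 + 94*n - 72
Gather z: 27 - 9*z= 27 - 9*z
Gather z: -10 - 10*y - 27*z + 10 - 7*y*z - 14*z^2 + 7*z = -10*y - 14*z^2 + z*(-7*y - 20)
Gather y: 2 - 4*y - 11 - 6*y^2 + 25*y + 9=-6*y^2 + 21*y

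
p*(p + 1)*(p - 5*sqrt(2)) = p^3 - 5*sqrt(2)*p^2 + p^2 - 5*sqrt(2)*p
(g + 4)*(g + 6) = g^2 + 10*g + 24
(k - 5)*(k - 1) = k^2 - 6*k + 5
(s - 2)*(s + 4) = s^2 + 2*s - 8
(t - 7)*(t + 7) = t^2 - 49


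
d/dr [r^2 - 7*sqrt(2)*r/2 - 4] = 2*r - 7*sqrt(2)/2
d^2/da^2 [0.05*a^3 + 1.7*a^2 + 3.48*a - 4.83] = 0.3*a + 3.4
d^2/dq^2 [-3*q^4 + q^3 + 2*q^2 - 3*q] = -36*q^2 + 6*q + 4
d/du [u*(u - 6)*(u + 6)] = 3*u^2 - 36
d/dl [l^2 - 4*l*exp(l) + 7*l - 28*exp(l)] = -4*l*exp(l) + 2*l - 32*exp(l) + 7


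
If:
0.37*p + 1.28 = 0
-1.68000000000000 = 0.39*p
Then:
No Solution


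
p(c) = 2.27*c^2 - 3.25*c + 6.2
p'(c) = 4.54*c - 3.25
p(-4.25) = 61.01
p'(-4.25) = -22.54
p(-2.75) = 32.30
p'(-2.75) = -15.74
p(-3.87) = 52.78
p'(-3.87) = -20.82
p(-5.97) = 106.51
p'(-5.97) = -30.35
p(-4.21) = 60.12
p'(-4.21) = -22.36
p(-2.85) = 33.90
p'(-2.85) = -16.19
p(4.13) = 31.50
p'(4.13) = 15.50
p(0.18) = 5.69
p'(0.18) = -2.43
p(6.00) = 68.42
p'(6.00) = 23.99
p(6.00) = 68.42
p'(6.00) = 23.99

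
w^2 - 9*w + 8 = (w - 8)*(w - 1)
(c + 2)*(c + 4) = c^2 + 6*c + 8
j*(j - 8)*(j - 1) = j^3 - 9*j^2 + 8*j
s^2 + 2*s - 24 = (s - 4)*(s + 6)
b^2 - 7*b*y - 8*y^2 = (b - 8*y)*(b + y)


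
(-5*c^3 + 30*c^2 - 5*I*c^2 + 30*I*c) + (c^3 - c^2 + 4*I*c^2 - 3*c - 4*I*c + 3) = -4*c^3 + 29*c^2 - I*c^2 - 3*c + 26*I*c + 3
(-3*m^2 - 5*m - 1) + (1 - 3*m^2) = -6*m^2 - 5*m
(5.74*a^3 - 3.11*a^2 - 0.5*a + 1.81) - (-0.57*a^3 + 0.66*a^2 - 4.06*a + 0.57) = 6.31*a^3 - 3.77*a^2 + 3.56*a + 1.24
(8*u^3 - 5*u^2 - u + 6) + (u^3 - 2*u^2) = 9*u^3 - 7*u^2 - u + 6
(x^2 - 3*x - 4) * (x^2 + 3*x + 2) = x^4 - 11*x^2 - 18*x - 8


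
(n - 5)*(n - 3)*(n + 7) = n^3 - n^2 - 41*n + 105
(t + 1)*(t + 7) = t^2 + 8*t + 7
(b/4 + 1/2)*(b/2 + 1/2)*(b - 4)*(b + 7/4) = b^4/8 + 3*b^3/32 - 47*b^2/32 - 51*b/16 - 7/4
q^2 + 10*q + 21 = (q + 3)*(q + 7)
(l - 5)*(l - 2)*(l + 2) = l^3 - 5*l^2 - 4*l + 20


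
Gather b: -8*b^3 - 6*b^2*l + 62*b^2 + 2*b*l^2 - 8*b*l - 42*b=-8*b^3 + b^2*(62 - 6*l) + b*(2*l^2 - 8*l - 42)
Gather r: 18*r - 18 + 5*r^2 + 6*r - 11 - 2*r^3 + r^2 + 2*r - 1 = -2*r^3 + 6*r^2 + 26*r - 30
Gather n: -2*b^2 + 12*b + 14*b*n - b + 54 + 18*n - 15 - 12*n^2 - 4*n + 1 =-2*b^2 + 11*b - 12*n^2 + n*(14*b + 14) + 40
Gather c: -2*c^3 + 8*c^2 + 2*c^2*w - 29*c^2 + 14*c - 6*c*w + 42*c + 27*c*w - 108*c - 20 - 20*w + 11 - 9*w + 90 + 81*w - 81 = -2*c^3 + c^2*(2*w - 21) + c*(21*w - 52) + 52*w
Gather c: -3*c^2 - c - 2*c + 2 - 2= -3*c^2 - 3*c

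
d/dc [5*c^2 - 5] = 10*c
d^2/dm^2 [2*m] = 0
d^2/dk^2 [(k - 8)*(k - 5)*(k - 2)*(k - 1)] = 12*k^2 - 96*k + 162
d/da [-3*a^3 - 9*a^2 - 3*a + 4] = -9*a^2 - 18*a - 3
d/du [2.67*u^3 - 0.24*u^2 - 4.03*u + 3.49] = 8.01*u^2 - 0.48*u - 4.03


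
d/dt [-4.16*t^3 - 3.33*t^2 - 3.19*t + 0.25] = -12.48*t^2 - 6.66*t - 3.19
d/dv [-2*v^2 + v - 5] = 1 - 4*v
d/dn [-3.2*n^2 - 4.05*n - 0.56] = -6.4*n - 4.05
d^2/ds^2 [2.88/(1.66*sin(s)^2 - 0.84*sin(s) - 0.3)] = (31.744512*sin(s)^4 - 12.047616*sin(s)^3 - 39.84768*sin(s)^2 + 23.369472*sin(s) - 6.932736)/(-1.66*sin(s)^2 + 0.84*sin(s) + 0.3)^3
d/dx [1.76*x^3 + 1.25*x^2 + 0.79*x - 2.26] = 5.28*x^2 + 2.5*x + 0.79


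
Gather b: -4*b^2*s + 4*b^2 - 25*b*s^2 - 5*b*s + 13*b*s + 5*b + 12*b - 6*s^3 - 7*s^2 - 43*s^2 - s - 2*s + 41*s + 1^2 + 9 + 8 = b^2*(4 - 4*s) + b*(-25*s^2 + 8*s + 17) - 6*s^3 - 50*s^2 + 38*s + 18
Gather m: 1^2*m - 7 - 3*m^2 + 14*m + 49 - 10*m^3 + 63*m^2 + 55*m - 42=-10*m^3 + 60*m^2 + 70*m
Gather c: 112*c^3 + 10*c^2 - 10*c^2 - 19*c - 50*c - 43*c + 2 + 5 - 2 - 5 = 112*c^3 - 112*c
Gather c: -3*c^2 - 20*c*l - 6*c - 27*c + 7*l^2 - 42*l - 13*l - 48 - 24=-3*c^2 + c*(-20*l - 33) + 7*l^2 - 55*l - 72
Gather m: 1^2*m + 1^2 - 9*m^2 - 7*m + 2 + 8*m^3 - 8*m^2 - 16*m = 8*m^3 - 17*m^2 - 22*m + 3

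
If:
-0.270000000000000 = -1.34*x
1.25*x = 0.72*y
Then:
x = 0.20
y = 0.35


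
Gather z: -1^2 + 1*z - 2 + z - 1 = 2*z - 4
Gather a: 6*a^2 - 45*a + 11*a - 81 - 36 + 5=6*a^2 - 34*a - 112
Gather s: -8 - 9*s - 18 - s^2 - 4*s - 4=-s^2 - 13*s - 30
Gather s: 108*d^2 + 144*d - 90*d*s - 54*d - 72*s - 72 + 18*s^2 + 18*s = 108*d^2 + 90*d + 18*s^2 + s*(-90*d - 54) - 72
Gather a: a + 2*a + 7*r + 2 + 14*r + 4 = 3*a + 21*r + 6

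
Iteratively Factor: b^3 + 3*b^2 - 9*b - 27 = (b - 3)*(b^2 + 6*b + 9) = (b - 3)*(b + 3)*(b + 3)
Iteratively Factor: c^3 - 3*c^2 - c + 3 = (c - 1)*(c^2 - 2*c - 3) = (c - 1)*(c + 1)*(c - 3)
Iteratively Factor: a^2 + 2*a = (a)*(a + 2)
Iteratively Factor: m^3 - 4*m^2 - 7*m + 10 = (m - 1)*(m^2 - 3*m - 10) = (m - 1)*(m + 2)*(m - 5)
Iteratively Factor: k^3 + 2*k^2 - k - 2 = (k + 2)*(k^2 - 1) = (k + 1)*(k + 2)*(k - 1)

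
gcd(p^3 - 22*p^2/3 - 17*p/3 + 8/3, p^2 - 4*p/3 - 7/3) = p + 1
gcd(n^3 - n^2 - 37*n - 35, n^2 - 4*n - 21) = n - 7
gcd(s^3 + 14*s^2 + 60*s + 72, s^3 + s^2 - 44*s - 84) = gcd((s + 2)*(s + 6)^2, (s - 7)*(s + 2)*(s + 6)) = s^2 + 8*s + 12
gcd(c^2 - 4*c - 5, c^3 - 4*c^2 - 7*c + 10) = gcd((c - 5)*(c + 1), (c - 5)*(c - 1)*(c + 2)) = c - 5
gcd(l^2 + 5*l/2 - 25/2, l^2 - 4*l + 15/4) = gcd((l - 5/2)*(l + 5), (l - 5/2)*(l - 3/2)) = l - 5/2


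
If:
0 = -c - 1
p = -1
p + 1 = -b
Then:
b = 0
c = -1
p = -1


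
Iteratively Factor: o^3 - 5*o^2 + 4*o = (o)*(o^2 - 5*o + 4) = o*(o - 4)*(o - 1)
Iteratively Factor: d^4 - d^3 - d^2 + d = (d - 1)*(d^3 - d) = d*(d - 1)*(d^2 - 1) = d*(d - 1)*(d + 1)*(d - 1)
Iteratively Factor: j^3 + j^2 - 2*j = (j + 2)*(j^2 - j) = j*(j + 2)*(j - 1)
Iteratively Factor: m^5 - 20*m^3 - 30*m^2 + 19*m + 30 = (m - 5)*(m^4 + 5*m^3 + 5*m^2 - 5*m - 6) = (m - 5)*(m + 1)*(m^3 + 4*m^2 + m - 6) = (m - 5)*(m + 1)*(m + 2)*(m^2 + 2*m - 3) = (m - 5)*(m - 1)*(m + 1)*(m + 2)*(m + 3)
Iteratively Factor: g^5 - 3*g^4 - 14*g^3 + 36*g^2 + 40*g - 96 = (g + 2)*(g^4 - 5*g^3 - 4*g^2 + 44*g - 48) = (g - 4)*(g + 2)*(g^3 - g^2 - 8*g + 12) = (g - 4)*(g - 2)*(g + 2)*(g^2 + g - 6) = (g - 4)*(g - 2)^2*(g + 2)*(g + 3)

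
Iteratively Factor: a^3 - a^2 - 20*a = (a - 5)*(a^2 + 4*a) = (a - 5)*(a + 4)*(a)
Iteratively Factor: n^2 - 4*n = (n)*(n - 4)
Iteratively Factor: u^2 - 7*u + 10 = (u - 5)*(u - 2)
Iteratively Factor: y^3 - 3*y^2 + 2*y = (y)*(y^2 - 3*y + 2) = y*(y - 2)*(y - 1)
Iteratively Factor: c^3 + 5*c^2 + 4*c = (c)*(c^2 + 5*c + 4) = c*(c + 4)*(c + 1)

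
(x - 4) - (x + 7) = -11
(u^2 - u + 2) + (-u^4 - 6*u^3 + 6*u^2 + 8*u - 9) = -u^4 - 6*u^3 + 7*u^2 + 7*u - 7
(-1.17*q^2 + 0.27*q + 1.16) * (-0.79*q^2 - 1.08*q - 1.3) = 0.9243*q^4 + 1.0503*q^3 + 0.313*q^2 - 1.6038*q - 1.508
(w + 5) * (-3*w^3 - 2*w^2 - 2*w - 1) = -3*w^4 - 17*w^3 - 12*w^2 - 11*w - 5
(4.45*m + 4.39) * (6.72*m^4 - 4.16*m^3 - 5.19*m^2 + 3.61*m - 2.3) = 29.904*m^5 + 10.9888*m^4 - 41.3579*m^3 - 6.7196*m^2 + 5.6129*m - 10.097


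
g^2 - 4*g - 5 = (g - 5)*(g + 1)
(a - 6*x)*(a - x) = a^2 - 7*a*x + 6*x^2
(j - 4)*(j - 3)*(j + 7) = j^3 - 37*j + 84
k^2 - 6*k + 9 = (k - 3)^2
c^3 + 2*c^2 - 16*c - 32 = (c - 4)*(c + 2)*(c + 4)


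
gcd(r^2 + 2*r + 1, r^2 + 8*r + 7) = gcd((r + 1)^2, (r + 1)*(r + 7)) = r + 1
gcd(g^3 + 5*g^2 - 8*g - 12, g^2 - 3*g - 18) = 1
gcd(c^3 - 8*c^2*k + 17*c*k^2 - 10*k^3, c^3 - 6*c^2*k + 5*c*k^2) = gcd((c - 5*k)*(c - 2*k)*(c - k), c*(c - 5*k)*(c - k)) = c^2 - 6*c*k + 5*k^2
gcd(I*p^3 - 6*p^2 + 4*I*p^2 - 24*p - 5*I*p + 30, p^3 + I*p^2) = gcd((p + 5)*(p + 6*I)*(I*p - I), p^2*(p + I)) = 1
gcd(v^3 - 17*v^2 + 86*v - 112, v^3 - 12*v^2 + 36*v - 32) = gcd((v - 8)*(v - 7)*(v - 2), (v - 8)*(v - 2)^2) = v^2 - 10*v + 16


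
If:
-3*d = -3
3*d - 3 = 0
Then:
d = 1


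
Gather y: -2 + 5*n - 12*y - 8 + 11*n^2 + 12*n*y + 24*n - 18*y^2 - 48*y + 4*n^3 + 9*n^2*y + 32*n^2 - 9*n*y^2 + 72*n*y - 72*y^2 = 4*n^3 + 43*n^2 + 29*n + y^2*(-9*n - 90) + y*(9*n^2 + 84*n - 60) - 10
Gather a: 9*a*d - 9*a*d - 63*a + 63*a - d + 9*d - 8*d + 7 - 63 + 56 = 0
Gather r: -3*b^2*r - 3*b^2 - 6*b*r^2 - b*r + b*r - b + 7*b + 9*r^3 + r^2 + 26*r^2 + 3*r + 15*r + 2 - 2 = -3*b^2 + 6*b + 9*r^3 + r^2*(27 - 6*b) + r*(18 - 3*b^2)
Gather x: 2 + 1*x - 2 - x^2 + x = -x^2 + 2*x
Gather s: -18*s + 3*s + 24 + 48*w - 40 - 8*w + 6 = -15*s + 40*w - 10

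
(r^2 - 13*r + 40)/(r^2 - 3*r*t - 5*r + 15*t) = (r - 8)/(r - 3*t)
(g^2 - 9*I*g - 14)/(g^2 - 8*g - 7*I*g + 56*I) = (g - 2*I)/(g - 8)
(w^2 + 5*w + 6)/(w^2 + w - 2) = (w + 3)/(w - 1)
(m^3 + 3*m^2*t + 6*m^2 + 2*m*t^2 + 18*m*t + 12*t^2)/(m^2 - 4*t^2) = (-m^2 - m*t - 6*m - 6*t)/(-m + 2*t)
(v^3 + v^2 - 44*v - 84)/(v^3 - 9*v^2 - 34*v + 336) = (v + 2)/(v - 8)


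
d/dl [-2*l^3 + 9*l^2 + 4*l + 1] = -6*l^2 + 18*l + 4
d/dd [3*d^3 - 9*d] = 9*d^2 - 9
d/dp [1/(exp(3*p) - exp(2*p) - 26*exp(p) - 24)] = (-3*exp(2*p) + 2*exp(p) + 26)*exp(p)/(-exp(3*p) + exp(2*p) + 26*exp(p) + 24)^2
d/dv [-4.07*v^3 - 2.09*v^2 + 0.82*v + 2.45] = -12.21*v^2 - 4.18*v + 0.82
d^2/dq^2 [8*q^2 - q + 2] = 16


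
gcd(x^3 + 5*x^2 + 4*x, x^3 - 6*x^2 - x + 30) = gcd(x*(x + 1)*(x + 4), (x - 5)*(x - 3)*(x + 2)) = 1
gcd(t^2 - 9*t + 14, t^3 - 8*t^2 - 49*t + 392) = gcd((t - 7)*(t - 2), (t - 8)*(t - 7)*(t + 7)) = t - 7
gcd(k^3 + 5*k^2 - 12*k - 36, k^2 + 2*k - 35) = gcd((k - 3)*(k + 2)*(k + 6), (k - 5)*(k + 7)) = 1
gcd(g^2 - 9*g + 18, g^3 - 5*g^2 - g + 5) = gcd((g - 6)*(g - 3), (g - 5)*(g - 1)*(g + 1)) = 1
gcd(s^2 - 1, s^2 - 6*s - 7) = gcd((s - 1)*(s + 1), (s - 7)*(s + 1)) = s + 1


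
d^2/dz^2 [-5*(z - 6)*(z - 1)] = -10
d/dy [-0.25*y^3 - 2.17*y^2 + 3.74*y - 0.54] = -0.75*y^2 - 4.34*y + 3.74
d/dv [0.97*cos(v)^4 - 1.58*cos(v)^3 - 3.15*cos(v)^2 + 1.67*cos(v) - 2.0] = (-3.88*cos(v)^3 + 4.74*cos(v)^2 + 6.3*cos(v) - 1.67)*sin(v)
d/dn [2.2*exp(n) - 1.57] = 2.2*exp(n)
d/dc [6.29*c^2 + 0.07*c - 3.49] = 12.58*c + 0.07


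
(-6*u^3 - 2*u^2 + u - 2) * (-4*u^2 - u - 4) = 24*u^5 + 14*u^4 + 22*u^3 + 15*u^2 - 2*u + 8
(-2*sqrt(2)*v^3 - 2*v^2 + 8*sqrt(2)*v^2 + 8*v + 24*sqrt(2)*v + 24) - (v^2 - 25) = -2*sqrt(2)*v^3 - 3*v^2 + 8*sqrt(2)*v^2 + 8*v + 24*sqrt(2)*v + 49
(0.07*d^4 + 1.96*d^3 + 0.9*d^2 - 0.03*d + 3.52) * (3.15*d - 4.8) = 0.2205*d^5 + 5.838*d^4 - 6.573*d^3 - 4.4145*d^2 + 11.232*d - 16.896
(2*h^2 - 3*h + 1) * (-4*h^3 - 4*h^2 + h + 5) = -8*h^5 + 4*h^4 + 10*h^3 + 3*h^2 - 14*h + 5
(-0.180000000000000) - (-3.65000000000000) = 3.47000000000000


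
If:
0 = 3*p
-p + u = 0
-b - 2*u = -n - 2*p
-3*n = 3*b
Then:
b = 0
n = 0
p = 0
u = 0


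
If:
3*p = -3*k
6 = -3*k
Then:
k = -2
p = 2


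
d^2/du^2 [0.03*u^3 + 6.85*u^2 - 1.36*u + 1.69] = 0.18*u + 13.7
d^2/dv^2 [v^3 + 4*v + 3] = 6*v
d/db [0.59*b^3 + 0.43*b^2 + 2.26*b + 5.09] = 1.77*b^2 + 0.86*b + 2.26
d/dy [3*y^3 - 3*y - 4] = 9*y^2 - 3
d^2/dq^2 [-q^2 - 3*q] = -2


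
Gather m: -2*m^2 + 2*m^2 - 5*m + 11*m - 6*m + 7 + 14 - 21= 0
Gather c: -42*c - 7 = -42*c - 7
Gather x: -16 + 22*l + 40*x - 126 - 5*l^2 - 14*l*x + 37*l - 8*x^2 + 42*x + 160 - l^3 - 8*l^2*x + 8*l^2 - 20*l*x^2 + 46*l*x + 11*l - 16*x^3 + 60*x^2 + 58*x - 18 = -l^3 + 3*l^2 + 70*l - 16*x^3 + x^2*(52 - 20*l) + x*(-8*l^2 + 32*l + 140)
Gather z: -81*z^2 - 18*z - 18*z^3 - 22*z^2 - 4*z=-18*z^3 - 103*z^2 - 22*z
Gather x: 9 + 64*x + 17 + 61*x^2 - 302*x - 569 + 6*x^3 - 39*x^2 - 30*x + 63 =6*x^3 + 22*x^2 - 268*x - 480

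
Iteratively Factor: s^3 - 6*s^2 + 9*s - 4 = (s - 1)*(s^2 - 5*s + 4) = (s - 4)*(s - 1)*(s - 1)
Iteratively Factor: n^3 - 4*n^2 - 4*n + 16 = (n + 2)*(n^2 - 6*n + 8) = (n - 4)*(n + 2)*(n - 2)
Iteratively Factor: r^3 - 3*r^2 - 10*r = (r)*(r^2 - 3*r - 10) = r*(r - 5)*(r + 2)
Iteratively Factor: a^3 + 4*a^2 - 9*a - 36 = (a + 3)*(a^2 + a - 12) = (a + 3)*(a + 4)*(a - 3)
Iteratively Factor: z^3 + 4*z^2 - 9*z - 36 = (z + 3)*(z^2 + z - 12) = (z - 3)*(z + 3)*(z + 4)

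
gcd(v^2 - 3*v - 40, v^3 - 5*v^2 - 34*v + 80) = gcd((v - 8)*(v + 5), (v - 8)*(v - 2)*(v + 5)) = v^2 - 3*v - 40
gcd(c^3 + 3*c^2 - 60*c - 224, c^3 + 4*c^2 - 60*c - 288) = c - 8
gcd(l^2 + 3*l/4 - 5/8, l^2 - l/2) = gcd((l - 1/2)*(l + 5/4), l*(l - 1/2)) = l - 1/2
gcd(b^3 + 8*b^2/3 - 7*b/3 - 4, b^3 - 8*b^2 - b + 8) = b + 1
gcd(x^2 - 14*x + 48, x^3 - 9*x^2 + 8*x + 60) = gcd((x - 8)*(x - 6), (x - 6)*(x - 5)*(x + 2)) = x - 6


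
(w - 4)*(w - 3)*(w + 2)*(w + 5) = w^4 - 27*w^2 + 14*w + 120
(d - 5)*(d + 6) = d^2 + d - 30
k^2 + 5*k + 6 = (k + 2)*(k + 3)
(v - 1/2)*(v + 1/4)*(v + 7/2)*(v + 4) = v^4 + 29*v^3/4 + 12*v^2 - 71*v/16 - 7/4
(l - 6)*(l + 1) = l^2 - 5*l - 6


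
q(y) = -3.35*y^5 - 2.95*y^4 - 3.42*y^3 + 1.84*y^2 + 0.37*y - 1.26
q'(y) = -16.75*y^4 - 11.8*y^3 - 10.26*y^2 + 3.68*y + 0.37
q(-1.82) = 59.31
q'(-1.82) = -152.96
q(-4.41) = 4798.20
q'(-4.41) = -5538.69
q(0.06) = -1.23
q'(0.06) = 0.55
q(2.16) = -248.07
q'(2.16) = -523.08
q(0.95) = -7.18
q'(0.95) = -29.15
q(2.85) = -888.95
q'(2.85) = -1450.72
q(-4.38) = 4634.34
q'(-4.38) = -5385.74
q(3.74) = -3181.56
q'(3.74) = -4023.87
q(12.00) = -900400.02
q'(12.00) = -369151.31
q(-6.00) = 23027.88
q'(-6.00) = -19550.27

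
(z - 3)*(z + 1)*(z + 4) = z^3 + 2*z^2 - 11*z - 12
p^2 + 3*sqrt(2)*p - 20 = (p - 2*sqrt(2))*(p + 5*sqrt(2))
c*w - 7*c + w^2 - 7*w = (c + w)*(w - 7)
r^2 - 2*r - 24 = (r - 6)*(r + 4)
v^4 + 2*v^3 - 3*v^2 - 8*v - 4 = (v - 2)*(v + 1)^2*(v + 2)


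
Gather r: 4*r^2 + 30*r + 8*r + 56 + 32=4*r^2 + 38*r + 88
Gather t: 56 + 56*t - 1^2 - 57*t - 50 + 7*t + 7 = 6*t + 12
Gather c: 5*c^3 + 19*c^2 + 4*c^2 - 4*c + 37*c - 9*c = 5*c^3 + 23*c^2 + 24*c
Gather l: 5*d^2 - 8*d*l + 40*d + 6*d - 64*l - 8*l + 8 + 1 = 5*d^2 + 46*d + l*(-8*d - 72) + 9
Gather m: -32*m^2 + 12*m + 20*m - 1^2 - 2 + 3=-32*m^2 + 32*m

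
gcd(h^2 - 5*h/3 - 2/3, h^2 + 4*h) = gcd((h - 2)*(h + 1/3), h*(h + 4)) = 1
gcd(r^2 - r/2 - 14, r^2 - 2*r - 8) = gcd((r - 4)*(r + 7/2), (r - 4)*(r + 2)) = r - 4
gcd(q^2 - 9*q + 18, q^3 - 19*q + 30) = q - 3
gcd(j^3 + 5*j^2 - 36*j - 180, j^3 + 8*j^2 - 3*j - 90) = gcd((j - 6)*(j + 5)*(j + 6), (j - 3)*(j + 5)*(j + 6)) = j^2 + 11*j + 30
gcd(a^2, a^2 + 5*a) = a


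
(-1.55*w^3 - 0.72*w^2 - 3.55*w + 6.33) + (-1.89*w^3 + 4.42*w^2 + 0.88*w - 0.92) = -3.44*w^3 + 3.7*w^2 - 2.67*w + 5.41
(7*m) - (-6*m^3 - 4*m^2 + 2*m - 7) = 6*m^3 + 4*m^2 + 5*m + 7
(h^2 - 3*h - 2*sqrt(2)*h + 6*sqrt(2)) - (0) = h^2 - 3*h - 2*sqrt(2)*h + 6*sqrt(2)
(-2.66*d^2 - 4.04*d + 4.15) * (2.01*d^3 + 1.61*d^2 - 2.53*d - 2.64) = -5.3466*d^5 - 12.403*d^4 + 8.5669*d^3 + 23.9251*d^2 + 0.166100000000002*d - 10.956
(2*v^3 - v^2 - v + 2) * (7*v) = 14*v^4 - 7*v^3 - 7*v^2 + 14*v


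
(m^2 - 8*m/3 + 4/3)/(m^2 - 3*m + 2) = (m - 2/3)/(m - 1)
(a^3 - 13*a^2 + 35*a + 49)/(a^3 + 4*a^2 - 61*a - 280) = (a^3 - 13*a^2 + 35*a + 49)/(a^3 + 4*a^2 - 61*a - 280)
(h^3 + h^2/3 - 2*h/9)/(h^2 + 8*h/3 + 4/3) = h*(3*h - 1)/(3*(h + 2))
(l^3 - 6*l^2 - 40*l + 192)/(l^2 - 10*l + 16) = (l^2 + 2*l - 24)/(l - 2)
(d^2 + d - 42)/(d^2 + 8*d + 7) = (d - 6)/(d + 1)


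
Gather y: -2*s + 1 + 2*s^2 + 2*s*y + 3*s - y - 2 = 2*s^2 + s + y*(2*s - 1) - 1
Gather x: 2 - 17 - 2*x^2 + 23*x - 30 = -2*x^2 + 23*x - 45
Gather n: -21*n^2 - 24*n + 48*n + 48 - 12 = -21*n^2 + 24*n + 36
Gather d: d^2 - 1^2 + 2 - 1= d^2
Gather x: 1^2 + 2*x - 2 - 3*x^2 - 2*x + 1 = -3*x^2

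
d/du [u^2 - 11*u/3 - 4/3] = 2*u - 11/3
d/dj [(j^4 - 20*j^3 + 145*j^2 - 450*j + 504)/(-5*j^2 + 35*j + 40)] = (-2*j^5 + 41*j^4 - 248*j^3 + 85*j^2 + 3328*j - 7128)/(5*(j^4 - 14*j^3 + 33*j^2 + 112*j + 64))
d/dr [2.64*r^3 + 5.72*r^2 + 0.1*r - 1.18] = 7.92*r^2 + 11.44*r + 0.1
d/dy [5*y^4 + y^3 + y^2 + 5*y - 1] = 20*y^3 + 3*y^2 + 2*y + 5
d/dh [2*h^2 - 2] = 4*h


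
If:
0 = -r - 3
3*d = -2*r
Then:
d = 2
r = -3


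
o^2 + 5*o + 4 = (o + 1)*(o + 4)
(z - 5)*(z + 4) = z^2 - z - 20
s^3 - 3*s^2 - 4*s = s*(s - 4)*(s + 1)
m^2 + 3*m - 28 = (m - 4)*(m + 7)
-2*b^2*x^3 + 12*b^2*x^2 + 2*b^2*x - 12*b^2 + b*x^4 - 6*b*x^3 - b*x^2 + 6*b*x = (-2*b + x)*(x - 6)*(x - 1)*(b*x + b)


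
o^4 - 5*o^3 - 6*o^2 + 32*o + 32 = (o - 4)^2*(o + 1)*(o + 2)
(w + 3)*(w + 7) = w^2 + 10*w + 21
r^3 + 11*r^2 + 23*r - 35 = (r - 1)*(r + 5)*(r + 7)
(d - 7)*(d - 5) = d^2 - 12*d + 35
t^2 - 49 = (t - 7)*(t + 7)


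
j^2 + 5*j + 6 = (j + 2)*(j + 3)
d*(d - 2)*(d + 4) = d^3 + 2*d^2 - 8*d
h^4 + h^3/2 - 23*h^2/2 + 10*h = h*(h - 5/2)*(h - 1)*(h + 4)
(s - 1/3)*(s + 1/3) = s^2 - 1/9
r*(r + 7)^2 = r^3 + 14*r^2 + 49*r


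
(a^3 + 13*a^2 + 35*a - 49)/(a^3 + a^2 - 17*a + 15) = (a^2 + 14*a + 49)/(a^2 + 2*a - 15)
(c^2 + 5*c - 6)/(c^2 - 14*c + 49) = (c^2 + 5*c - 6)/(c^2 - 14*c + 49)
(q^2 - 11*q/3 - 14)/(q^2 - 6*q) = (q + 7/3)/q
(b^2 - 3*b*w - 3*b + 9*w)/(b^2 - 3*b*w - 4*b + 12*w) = (b - 3)/(b - 4)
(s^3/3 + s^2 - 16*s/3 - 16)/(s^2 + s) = (s^3 + 3*s^2 - 16*s - 48)/(3*s*(s + 1))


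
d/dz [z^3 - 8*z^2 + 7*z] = 3*z^2 - 16*z + 7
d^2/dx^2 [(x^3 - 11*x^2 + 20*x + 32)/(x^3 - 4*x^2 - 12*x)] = 2*(-7*x^6 + 96*x^5 - 444*x^4 + 208*x^3 + 384*x^2 + 4608*x + 4608)/(x^3*(x^6 - 12*x^5 + 12*x^4 + 224*x^3 - 144*x^2 - 1728*x - 1728))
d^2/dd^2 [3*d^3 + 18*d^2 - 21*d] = 18*d + 36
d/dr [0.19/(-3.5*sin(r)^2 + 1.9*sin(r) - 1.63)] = (1.33*sin(r) - 0.361)*cos(r)/(3.5*sin(r)^2 - 1.9*sin(r) + 1.63)^2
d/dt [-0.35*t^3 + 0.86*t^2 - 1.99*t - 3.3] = -1.05*t^2 + 1.72*t - 1.99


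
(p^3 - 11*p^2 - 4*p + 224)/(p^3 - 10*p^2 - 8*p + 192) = (p - 7)/(p - 6)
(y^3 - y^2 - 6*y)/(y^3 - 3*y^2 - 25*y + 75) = y*(y + 2)/(y^2 - 25)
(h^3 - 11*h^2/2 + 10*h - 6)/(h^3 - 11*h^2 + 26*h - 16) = (h^2 - 7*h/2 + 3)/(h^2 - 9*h + 8)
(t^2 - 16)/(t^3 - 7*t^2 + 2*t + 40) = (t + 4)/(t^2 - 3*t - 10)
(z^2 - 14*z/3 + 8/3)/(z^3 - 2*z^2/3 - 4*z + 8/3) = (z - 4)/(z^2 - 4)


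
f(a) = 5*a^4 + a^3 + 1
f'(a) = 20*a^3 + 3*a^2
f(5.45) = 4574.07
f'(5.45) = 3326.68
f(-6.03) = 6392.32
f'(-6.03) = -4276.04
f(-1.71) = 38.75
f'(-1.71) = -91.23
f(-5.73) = 5202.86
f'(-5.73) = -3664.15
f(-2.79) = 282.24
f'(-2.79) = -411.00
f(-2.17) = 101.65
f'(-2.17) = -190.24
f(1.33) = 19.00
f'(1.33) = 52.36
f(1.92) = 76.03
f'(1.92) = 152.62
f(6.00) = 6697.00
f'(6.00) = 4428.00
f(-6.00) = 6265.00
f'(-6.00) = -4212.00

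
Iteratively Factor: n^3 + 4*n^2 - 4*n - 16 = (n + 4)*(n^2 - 4) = (n - 2)*(n + 4)*(n + 2)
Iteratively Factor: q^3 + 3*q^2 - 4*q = (q - 1)*(q^2 + 4*q) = (q - 1)*(q + 4)*(q)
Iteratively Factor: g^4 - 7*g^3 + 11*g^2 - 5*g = (g)*(g^3 - 7*g^2 + 11*g - 5) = g*(g - 1)*(g^2 - 6*g + 5) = g*(g - 5)*(g - 1)*(g - 1)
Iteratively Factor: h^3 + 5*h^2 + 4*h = (h + 1)*(h^2 + 4*h) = (h + 1)*(h + 4)*(h)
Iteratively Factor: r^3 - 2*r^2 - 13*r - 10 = (r + 1)*(r^2 - 3*r - 10) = (r - 5)*(r + 1)*(r + 2)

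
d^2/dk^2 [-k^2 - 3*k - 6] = -2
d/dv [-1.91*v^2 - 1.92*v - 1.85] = -3.82*v - 1.92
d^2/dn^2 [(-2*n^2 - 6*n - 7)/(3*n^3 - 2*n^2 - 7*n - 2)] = 2*(-18*n^6 - 162*n^5 - 396*n^4 + 130*n^3 + 165*n^2 - 348*n - 239)/(27*n^9 - 54*n^8 - 153*n^7 + 190*n^6 + 429*n^5 - 66*n^4 - 475*n^3 - 318*n^2 - 84*n - 8)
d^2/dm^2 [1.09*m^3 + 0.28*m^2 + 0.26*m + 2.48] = 6.54*m + 0.56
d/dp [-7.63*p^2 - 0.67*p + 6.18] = -15.26*p - 0.67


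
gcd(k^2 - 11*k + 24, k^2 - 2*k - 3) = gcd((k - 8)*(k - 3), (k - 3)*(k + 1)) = k - 3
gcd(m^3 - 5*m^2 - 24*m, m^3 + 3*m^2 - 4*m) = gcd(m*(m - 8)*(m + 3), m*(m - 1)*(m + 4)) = m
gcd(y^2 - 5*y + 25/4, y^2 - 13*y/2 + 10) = y - 5/2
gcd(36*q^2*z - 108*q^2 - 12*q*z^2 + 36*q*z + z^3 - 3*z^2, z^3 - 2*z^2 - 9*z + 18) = z - 3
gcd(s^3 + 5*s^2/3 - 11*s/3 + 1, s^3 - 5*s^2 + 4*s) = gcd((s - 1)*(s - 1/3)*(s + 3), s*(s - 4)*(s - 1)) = s - 1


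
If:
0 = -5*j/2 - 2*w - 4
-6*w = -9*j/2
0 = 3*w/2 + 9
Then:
No Solution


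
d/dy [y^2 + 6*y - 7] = 2*y + 6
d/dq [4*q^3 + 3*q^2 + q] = 12*q^2 + 6*q + 1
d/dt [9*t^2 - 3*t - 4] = 18*t - 3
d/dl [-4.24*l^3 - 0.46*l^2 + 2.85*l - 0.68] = -12.72*l^2 - 0.92*l + 2.85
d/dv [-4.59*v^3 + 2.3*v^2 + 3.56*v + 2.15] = -13.77*v^2 + 4.6*v + 3.56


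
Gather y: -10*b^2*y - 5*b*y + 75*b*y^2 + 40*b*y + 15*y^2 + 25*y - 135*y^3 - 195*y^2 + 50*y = -135*y^3 + y^2*(75*b - 180) + y*(-10*b^2 + 35*b + 75)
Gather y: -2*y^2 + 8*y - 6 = -2*y^2 + 8*y - 6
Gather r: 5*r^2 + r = 5*r^2 + r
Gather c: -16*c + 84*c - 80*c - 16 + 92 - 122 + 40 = -12*c - 6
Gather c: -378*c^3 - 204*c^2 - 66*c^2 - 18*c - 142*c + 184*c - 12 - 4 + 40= -378*c^3 - 270*c^2 + 24*c + 24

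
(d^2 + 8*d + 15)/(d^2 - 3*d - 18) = (d + 5)/(d - 6)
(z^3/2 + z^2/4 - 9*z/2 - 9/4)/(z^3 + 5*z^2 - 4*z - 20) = (2*z^3 + z^2 - 18*z - 9)/(4*(z^3 + 5*z^2 - 4*z - 20))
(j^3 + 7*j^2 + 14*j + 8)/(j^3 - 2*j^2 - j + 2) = (j^2 + 6*j + 8)/(j^2 - 3*j + 2)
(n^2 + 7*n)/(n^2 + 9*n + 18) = n*(n + 7)/(n^2 + 9*n + 18)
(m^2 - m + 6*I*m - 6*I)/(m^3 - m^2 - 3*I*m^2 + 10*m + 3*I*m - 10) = (m + 6*I)/(m^2 - 3*I*m + 10)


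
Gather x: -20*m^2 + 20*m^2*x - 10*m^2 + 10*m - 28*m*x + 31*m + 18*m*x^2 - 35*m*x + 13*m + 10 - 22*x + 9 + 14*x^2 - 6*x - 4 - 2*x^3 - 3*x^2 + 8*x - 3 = -30*m^2 + 54*m - 2*x^3 + x^2*(18*m + 11) + x*(20*m^2 - 63*m - 20) + 12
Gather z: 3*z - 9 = 3*z - 9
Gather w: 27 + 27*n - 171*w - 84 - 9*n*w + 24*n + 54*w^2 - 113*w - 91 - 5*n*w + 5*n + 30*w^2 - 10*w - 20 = 56*n + 84*w^2 + w*(-14*n - 294) - 168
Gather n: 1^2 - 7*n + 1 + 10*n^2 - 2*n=10*n^2 - 9*n + 2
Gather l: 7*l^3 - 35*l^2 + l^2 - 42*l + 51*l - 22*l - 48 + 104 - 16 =7*l^3 - 34*l^2 - 13*l + 40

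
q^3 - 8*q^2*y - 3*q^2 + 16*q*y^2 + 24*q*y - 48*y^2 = (q - 3)*(q - 4*y)^2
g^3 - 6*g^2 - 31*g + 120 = (g - 8)*(g - 3)*(g + 5)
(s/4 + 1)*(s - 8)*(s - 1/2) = s^3/4 - 9*s^2/8 - 15*s/2 + 4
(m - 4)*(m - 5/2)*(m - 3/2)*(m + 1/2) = m^4 - 15*m^3/2 + 63*m^2/4 - 41*m/8 - 15/2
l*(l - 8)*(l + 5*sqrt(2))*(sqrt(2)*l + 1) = sqrt(2)*l^4 - 8*sqrt(2)*l^3 + 11*l^3 - 88*l^2 + 5*sqrt(2)*l^2 - 40*sqrt(2)*l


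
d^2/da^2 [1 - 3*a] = 0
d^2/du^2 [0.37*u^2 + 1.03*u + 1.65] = 0.740000000000000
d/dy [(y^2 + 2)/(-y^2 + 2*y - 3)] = 2*(y^2 - y - 2)/(y^4 - 4*y^3 + 10*y^2 - 12*y + 9)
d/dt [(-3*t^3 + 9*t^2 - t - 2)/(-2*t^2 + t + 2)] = t*(6*t^3 - 6*t^2 - 11*t + 28)/(4*t^4 - 4*t^3 - 7*t^2 + 4*t + 4)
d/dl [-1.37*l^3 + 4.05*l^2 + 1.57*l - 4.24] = -4.11*l^2 + 8.1*l + 1.57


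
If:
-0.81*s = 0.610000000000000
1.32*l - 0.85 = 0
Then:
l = 0.64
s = -0.75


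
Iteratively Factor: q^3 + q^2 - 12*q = (q)*(q^2 + q - 12) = q*(q + 4)*(q - 3)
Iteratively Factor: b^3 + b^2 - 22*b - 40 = (b + 2)*(b^2 - b - 20) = (b + 2)*(b + 4)*(b - 5)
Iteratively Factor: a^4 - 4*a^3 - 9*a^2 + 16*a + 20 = (a + 2)*(a^3 - 6*a^2 + 3*a + 10) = (a - 2)*(a + 2)*(a^2 - 4*a - 5) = (a - 2)*(a + 1)*(a + 2)*(a - 5)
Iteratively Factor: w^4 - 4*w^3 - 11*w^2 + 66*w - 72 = (w - 2)*(w^3 - 2*w^2 - 15*w + 36) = (w - 3)*(w - 2)*(w^2 + w - 12) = (w - 3)*(w - 2)*(w + 4)*(w - 3)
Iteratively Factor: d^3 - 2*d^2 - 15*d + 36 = (d - 3)*(d^2 + d - 12) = (d - 3)^2*(d + 4)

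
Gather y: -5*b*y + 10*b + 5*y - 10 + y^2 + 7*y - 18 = 10*b + y^2 + y*(12 - 5*b) - 28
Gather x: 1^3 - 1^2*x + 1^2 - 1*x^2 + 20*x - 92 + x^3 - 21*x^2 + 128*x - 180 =x^3 - 22*x^2 + 147*x - 270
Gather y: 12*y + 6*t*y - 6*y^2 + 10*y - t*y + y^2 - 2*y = -5*y^2 + y*(5*t + 20)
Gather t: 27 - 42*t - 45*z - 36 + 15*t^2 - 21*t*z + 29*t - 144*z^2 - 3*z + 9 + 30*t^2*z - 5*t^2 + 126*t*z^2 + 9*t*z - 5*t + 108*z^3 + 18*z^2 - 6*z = t^2*(30*z + 10) + t*(126*z^2 - 12*z - 18) + 108*z^3 - 126*z^2 - 54*z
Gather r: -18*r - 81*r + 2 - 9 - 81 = -99*r - 88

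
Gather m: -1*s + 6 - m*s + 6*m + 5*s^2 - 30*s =m*(6 - s) + 5*s^2 - 31*s + 6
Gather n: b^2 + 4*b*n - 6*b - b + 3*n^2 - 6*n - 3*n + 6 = b^2 - 7*b + 3*n^2 + n*(4*b - 9) + 6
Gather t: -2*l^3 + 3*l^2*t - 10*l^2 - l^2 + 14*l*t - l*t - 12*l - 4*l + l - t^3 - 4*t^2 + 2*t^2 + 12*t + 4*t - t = -2*l^3 - 11*l^2 - 15*l - t^3 - 2*t^2 + t*(3*l^2 + 13*l + 15)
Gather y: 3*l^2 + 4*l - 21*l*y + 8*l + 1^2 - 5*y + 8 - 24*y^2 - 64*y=3*l^2 + 12*l - 24*y^2 + y*(-21*l - 69) + 9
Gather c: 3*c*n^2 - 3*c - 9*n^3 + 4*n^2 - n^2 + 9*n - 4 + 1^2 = c*(3*n^2 - 3) - 9*n^3 + 3*n^2 + 9*n - 3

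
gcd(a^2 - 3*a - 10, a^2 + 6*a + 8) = a + 2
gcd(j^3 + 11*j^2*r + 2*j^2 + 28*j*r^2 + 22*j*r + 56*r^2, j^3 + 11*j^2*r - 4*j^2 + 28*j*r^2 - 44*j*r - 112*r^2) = j^2 + 11*j*r + 28*r^2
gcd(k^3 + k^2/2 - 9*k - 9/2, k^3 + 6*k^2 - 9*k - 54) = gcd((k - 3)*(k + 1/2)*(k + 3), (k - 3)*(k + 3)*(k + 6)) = k^2 - 9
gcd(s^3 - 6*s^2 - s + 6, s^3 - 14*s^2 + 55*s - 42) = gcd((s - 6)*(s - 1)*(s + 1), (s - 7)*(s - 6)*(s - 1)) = s^2 - 7*s + 6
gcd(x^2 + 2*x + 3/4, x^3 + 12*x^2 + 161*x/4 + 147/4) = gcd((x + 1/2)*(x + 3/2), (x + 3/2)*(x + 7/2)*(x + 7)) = x + 3/2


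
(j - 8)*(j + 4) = j^2 - 4*j - 32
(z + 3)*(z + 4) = z^2 + 7*z + 12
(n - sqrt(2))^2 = n^2 - 2*sqrt(2)*n + 2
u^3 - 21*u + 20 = (u - 4)*(u - 1)*(u + 5)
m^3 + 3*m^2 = m^2*(m + 3)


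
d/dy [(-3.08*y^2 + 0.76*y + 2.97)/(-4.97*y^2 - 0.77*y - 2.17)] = (6.1488*y^2 + 42.889*y + 0.6377)/(24.7009*y^4 + 7.6538*y^3 + 22.1627*y^2 + 3.3418*y + 4.7089)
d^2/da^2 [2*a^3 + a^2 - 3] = 12*a + 2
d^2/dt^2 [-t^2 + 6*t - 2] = -2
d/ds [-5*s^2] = -10*s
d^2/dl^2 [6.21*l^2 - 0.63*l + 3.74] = 12.4200000000000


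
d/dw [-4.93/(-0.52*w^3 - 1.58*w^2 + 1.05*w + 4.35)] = (-7.6908*w^2 - 15.5788*w + 5.1765)/(0.52*w^3 + 1.58*w^2 - 1.05*w - 4.35)^2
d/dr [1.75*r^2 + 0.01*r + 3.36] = 3.5*r + 0.01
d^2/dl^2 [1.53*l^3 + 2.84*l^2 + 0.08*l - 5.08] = 9.18*l + 5.68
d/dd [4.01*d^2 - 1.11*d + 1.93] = 8.02*d - 1.11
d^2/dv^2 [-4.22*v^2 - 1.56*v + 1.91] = -8.44000000000000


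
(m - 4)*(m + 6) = m^2 + 2*m - 24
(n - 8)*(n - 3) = n^2 - 11*n + 24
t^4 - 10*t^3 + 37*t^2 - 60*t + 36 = (t - 3)^2*(t - 2)^2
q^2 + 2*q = q*(q + 2)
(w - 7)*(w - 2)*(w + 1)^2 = w^4 - 7*w^3 - 3*w^2 + 19*w + 14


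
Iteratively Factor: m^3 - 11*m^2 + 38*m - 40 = (m - 4)*(m^2 - 7*m + 10) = (m - 4)*(m - 2)*(m - 5)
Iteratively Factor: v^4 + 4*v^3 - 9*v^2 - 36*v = (v)*(v^3 + 4*v^2 - 9*v - 36) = v*(v + 4)*(v^2 - 9) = v*(v - 3)*(v + 4)*(v + 3)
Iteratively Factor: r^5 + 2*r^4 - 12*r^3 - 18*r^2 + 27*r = (r + 3)*(r^4 - r^3 - 9*r^2 + 9*r) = (r + 3)^2*(r^3 - 4*r^2 + 3*r) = (r - 3)*(r + 3)^2*(r^2 - r) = (r - 3)*(r - 1)*(r + 3)^2*(r)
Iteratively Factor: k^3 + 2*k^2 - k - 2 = (k + 1)*(k^2 + k - 2) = (k - 1)*(k + 1)*(k + 2)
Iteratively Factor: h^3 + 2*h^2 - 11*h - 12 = (h + 1)*(h^2 + h - 12) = (h - 3)*(h + 1)*(h + 4)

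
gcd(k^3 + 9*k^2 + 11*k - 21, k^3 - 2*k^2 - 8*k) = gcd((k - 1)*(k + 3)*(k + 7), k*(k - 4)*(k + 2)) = 1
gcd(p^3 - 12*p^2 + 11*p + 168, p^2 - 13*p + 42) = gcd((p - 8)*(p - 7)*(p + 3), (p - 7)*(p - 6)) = p - 7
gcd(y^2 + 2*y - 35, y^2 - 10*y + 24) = 1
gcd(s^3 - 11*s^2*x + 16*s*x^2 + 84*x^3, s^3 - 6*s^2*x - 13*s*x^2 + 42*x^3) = -s + 7*x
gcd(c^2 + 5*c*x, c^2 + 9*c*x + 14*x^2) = 1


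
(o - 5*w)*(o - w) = o^2 - 6*o*w + 5*w^2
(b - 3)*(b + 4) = b^2 + b - 12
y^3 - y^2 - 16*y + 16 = (y - 4)*(y - 1)*(y + 4)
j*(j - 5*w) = j^2 - 5*j*w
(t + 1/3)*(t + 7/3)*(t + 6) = t^3 + 26*t^2/3 + 151*t/9 + 14/3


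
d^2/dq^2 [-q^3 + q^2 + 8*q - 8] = 2 - 6*q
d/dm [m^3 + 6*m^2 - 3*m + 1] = 3*m^2 + 12*m - 3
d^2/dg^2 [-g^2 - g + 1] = -2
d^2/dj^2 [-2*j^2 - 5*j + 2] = -4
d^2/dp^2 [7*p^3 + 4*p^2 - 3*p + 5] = 42*p + 8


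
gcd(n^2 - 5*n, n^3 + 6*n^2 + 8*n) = n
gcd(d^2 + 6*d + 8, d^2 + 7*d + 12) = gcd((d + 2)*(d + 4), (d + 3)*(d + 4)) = d + 4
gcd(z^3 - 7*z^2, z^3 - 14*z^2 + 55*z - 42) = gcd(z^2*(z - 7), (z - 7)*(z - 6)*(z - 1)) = z - 7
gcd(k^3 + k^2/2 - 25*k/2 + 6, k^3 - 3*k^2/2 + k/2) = k - 1/2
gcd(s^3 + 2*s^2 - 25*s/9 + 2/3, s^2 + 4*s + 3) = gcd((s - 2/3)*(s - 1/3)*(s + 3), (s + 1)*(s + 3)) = s + 3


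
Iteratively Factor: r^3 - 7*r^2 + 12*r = (r)*(r^2 - 7*r + 12) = r*(r - 4)*(r - 3)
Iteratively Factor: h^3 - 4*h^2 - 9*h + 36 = (h - 3)*(h^2 - h - 12) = (h - 4)*(h - 3)*(h + 3)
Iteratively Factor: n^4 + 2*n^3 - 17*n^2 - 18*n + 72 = (n - 2)*(n^3 + 4*n^2 - 9*n - 36) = (n - 2)*(n + 4)*(n^2 - 9) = (n - 3)*(n - 2)*(n + 4)*(n + 3)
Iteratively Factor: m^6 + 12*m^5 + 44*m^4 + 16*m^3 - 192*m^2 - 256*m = (m - 2)*(m^5 + 14*m^4 + 72*m^3 + 160*m^2 + 128*m) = m*(m - 2)*(m^4 + 14*m^3 + 72*m^2 + 160*m + 128) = m*(m - 2)*(m + 4)*(m^3 + 10*m^2 + 32*m + 32) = m*(m - 2)*(m + 2)*(m + 4)*(m^2 + 8*m + 16) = m*(m - 2)*(m + 2)*(m + 4)^2*(m + 4)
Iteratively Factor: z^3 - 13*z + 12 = (z - 3)*(z^2 + 3*z - 4) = (z - 3)*(z - 1)*(z + 4)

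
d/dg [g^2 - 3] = 2*g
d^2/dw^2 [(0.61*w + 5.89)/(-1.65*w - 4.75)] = -22.5093/(1.65*w + 4.75)^3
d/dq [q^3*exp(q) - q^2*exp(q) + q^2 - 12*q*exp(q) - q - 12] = q^3*exp(q) + 2*q^2*exp(q) - 14*q*exp(q) + 2*q - 12*exp(q) - 1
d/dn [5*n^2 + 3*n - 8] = 10*n + 3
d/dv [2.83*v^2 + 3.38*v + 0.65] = 5.66*v + 3.38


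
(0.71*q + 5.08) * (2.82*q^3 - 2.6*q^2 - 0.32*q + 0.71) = 2.0022*q^4 + 12.4796*q^3 - 13.4352*q^2 - 1.1215*q + 3.6068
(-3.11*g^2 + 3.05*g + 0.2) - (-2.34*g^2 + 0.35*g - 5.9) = -0.77*g^2 + 2.7*g + 6.1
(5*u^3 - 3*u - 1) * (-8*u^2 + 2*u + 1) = -40*u^5 + 10*u^4 + 29*u^3 + 2*u^2 - 5*u - 1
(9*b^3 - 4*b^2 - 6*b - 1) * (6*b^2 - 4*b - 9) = 54*b^5 - 60*b^4 - 101*b^3 + 54*b^2 + 58*b + 9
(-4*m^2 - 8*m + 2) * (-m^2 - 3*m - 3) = 4*m^4 + 20*m^3 + 34*m^2 + 18*m - 6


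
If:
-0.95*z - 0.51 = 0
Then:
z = -0.54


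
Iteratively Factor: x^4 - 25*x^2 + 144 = (x - 3)*(x^3 + 3*x^2 - 16*x - 48) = (x - 3)*(x + 3)*(x^2 - 16) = (x - 3)*(x + 3)*(x + 4)*(x - 4)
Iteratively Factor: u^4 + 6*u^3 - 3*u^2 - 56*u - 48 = (u - 3)*(u^3 + 9*u^2 + 24*u + 16) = (u - 3)*(u + 4)*(u^2 + 5*u + 4) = (u - 3)*(u + 1)*(u + 4)*(u + 4)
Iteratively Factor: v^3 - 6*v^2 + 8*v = (v - 2)*(v^2 - 4*v) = (v - 4)*(v - 2)*(v)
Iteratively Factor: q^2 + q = (q)*(q + 1)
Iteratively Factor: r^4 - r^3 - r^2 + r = (r - 1)*(r^3 - r) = (r - 1)^2*(r^2 + r) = r*(r - 1)^2*(r + 1)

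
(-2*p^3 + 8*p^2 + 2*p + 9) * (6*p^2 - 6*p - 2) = -12*p^5 + 60*p^4 - 32*p^3 + 26*p^2 - 58*p - 18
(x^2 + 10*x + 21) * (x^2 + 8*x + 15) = x^4 + 18*x^3 + 116*x^2 + 318*x + 315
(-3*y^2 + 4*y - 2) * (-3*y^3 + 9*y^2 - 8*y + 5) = 9*y^5 - 39*y^4 + 66*y^3 - 65*y^2 + 36*y - 10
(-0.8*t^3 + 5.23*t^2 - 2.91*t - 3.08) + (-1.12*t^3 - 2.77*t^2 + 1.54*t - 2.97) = -1.92*t^3 + 2.46*t^2 - 1.37*t - 6.05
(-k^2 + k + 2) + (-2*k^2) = -3*k^2 + k + 2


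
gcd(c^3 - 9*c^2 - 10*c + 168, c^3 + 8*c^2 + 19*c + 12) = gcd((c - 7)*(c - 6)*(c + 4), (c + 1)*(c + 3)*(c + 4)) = c + 4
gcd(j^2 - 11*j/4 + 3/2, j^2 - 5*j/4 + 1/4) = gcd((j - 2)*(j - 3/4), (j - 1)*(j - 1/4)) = 1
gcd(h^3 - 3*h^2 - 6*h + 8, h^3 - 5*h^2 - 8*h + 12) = h^2 + h - 2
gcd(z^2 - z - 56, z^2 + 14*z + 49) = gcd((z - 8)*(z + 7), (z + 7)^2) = z + 7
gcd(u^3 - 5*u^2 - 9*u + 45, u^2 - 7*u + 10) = u - 5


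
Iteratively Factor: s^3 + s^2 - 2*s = (s - 1)*(s^2 + 2*s) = s*(s - 1)*(s + 2)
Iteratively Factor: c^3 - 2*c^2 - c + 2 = (c + 1)*(c^2 - 3*c + 2) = (c - 1)*(c + 1)*(c - 2)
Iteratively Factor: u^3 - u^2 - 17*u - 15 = (u + 3)*(u^2 - 4*u - 5) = (u + 1)*(u + 3)*(u - 5)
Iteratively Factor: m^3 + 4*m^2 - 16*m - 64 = (m + 4)*(m^2 - 16) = (m + 4)^2*(m - 4)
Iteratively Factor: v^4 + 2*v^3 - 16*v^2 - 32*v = (v + 2)*(v^3 - 16*v) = (v + 2)*(v + 4)*(v^2 - 4*v) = (v - 4)*(v + 2)*(v + 4)*(v)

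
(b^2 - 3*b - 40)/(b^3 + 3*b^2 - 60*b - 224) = (b + 5)/(b^2 + 11*b + 28)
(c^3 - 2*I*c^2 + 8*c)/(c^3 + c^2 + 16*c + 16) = c*(c + 2*I)/(c^2 + c*(1 + 4*I) + 4*I)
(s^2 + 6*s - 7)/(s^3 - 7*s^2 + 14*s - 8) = (s + 7)/(s^2 - 6*s + 8)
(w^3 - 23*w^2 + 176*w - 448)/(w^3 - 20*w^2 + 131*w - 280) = (w - 8)/(w - 5)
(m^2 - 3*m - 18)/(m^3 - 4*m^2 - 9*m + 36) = (m - 6)/(m^2 - 7*m + 12)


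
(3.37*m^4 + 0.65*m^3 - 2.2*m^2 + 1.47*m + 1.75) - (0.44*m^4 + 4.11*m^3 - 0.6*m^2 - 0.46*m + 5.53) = 2.93*m^4 - 3.46*m^3 - 1.6*m^2 + 1.93*m - 3.78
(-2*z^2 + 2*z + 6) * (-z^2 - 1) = 2*z^4 - 2*z^3 - 4*z^2 - 2*z - 6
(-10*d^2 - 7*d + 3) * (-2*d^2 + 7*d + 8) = 20*d^4 - 56*d^3 - 135*d^2 - 35*d + 24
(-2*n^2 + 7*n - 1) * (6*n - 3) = -12*n^3 + 48*n^2 - 27*n + 3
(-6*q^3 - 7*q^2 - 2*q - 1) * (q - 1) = -6*q^4 - q^3 + 5*q^2 + q + 1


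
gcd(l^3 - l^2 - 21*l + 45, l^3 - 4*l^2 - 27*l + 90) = l^2 + 2*l - 15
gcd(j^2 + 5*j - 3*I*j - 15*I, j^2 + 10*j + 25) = j + 5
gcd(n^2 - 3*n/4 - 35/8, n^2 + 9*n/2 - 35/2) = n - 5/2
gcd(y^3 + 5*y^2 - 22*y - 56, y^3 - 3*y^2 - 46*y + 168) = y^2 + 3*y - 28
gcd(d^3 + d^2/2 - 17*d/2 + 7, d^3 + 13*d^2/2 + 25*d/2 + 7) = d + 7/2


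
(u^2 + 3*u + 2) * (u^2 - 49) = u^4 + 3*u^3 - 47*u^2 - 147*u - 98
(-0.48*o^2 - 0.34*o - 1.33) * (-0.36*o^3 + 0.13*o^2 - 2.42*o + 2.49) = 0.1728*o^5 + 0.06*o^4 + 1.5962*o^3 - 0.5453*o^2 + 2.372*o - 3.3117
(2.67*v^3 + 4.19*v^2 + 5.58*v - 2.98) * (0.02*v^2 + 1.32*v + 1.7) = 0.0534*v^5 + 3.6082*v^4 + 10.1814*v^3 + 14.429*v^2 + 5.5524*v - 5.066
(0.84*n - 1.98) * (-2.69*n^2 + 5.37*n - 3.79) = -2.2596*n^3 + 9.837*n^2 - 13.8162*n + 7.5042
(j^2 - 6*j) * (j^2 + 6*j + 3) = j^4 - 33*j^2 - 18*j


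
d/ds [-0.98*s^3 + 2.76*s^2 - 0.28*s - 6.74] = -2.94*s^2 + 5.52*s - 0.28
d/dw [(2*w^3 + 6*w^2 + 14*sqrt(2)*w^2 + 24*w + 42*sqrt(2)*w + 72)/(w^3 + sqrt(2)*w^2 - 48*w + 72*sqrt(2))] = 6*(-2*sqrt(2)*w^4 - w^4 - 40*w^3 - 14*sqrt(2)*w^3 - 98*w^2 - 44*sqrt(2)*w^2 + 120*sqrt(2)*w + 672*w + 288*sqrt(2) + 1584)/(w^6 + 2*sqrt(2)*w^5 - 94*w^4 + 48*sqrt(2)*w^3 + 2592*w^2 - 6912*sqrt(2)*w + 10368)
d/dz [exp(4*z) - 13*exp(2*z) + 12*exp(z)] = (4*exp(3*z) - 26*exp(z) + 12)*exp(z)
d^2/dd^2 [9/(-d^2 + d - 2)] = 18*(d^2 - d - (2*d - 1)^2 + 2)/(d^2 - d + 2)^3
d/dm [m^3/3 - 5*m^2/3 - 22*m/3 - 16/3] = m^2 - 10*m/3 - 22/3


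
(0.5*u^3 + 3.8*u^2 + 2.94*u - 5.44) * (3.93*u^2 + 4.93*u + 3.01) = 1.965*u^5 + 17.399*u^4 + 31.7932*u^3 + 4.553*u^2 - 17.9698*u - 16.3744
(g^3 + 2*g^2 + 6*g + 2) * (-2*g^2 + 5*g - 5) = -2*g^5 + g^4 - 7*g^3 + 16*g^2 - 20*g - 10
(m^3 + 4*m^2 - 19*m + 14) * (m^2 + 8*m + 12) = m^5 + 12*m^4 + 25*m^3 - 90*m^2 - 116*m + 168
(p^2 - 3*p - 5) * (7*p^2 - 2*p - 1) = 7*p^4 - 23*p^3 - 30*p^2 + 13*p + 5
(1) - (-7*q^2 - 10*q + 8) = 7*q^2 + 10*q - 7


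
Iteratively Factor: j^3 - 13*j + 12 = (j + 4)*(j^2 - 4*j + 3) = (j - 1)*(j + 4)*(j - 3)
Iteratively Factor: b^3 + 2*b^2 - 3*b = (b - 1)*(b^2 + 3*b) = (b - 1)*(b + 3)*(b)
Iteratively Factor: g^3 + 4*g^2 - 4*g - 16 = (g + 2)*(g^2 + 2*g - 8) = (g + 2)*(g + 4)*(g - 2)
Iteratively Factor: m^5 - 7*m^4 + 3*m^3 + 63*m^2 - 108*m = (m)*(m^4 - 7*m^3 + 3*m^2 + 63*m - 108) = m*(m - 3)*(m^3 - 4*m^2 - 9*m + 36) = m*(m - 3)*(m + 3)*(m^2 - 7*m + 12) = m*(m - 4)*(m - 3)*(m + 3)*(m - 3)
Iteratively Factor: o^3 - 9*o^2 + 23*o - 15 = (o - 5)*(o^2 - 4*o + 3) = (o - 5)*(o - 1)*(o - 3)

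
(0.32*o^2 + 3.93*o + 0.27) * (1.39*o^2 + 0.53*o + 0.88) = 0.4448*o^4 + 5.6323*o^3 + 2.7398*o^2 + 3.6015*o + 0.2376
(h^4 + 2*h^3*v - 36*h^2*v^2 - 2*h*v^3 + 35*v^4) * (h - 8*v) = h^5 - 6*h^4*v - 52*h^3*v^2 + 286*h^2*v^3 + 51*h*v^4 - 280*v^5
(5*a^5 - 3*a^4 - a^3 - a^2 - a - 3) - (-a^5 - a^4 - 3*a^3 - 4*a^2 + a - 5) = 6*a^5 - 2*a^4 + 2*a^3 + 3*a^2 - 2*a + 2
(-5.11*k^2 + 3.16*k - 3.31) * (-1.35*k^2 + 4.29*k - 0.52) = 6.8985*k^4 - 26.1879*k^3 + 20.6821*k^2 - 15.8431*k + 1.7212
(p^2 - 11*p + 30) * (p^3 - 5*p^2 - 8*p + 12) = p^5 - 16*p^4 + 77*p^3 - 50*p^2 - 372*p + 360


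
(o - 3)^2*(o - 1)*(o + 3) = o^4 - 4*o^3 - 6*o^2 + 36*o - 27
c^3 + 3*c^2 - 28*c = c*(c - 4)*(c + 7)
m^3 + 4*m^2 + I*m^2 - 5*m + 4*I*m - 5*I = (m - 1)*(m + 5)*(m + I)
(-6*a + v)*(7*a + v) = -42*a^2 + a*v + v^2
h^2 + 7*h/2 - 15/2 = (h - 3/2)*(h + 5)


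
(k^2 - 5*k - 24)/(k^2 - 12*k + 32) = (k + 3)/(k - 4)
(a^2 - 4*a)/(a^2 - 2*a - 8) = a/(a + 2)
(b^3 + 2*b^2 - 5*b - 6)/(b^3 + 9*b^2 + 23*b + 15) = (b - 2)/(b + 5)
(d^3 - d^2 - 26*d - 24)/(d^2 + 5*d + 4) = d - 6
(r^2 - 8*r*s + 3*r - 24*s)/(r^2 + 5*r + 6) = (r - 8*s)/(r + 2)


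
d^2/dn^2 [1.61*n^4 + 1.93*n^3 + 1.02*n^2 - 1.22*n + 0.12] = 19.32*n^2 + 11.58*n + 2.04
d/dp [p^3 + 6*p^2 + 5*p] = 3*p^2 + 12*p + 5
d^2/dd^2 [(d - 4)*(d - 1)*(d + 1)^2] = 12*d^2 - 18*d - 10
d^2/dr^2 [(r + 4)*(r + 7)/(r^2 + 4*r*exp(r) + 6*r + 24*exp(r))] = 2*(4*(r + 4)*(r + 7)*(2*r*exp(r) + r + 14*exp(r) + 3)^2 - ((r + 4)*(r + 7)*(2*r*exp(r) + 16*exp(r) + 1) + 2*(r + 4)*(2*r*exp(r) + r + 14*exp(r) + 3) + 2*(r + 7)*(2*r*exp(r) + r + 14*exp(r) + 3))*(r^2 + 4*r*exp(r) + 6*r + 24*exp(r)) + (r^2 + 4*r*exp(r) + 6*r + 24*exp(r))^2)/(r^2 + 4*r*exp(r) + 6*r + 24*exp(r))^3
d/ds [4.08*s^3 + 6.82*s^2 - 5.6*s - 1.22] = 12.24*s^2 + 13.64*s - 5.6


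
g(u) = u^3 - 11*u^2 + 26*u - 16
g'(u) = 3*u^2 - 22*u + 26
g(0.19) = -11.45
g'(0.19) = 21.93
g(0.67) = -3.22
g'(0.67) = 12.61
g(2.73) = -6.66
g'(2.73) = -11.70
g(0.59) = -4.28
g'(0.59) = 14.06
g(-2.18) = -135.32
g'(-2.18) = 88.22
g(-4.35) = -419.56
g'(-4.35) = 178.47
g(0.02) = -15.48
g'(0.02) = 25.56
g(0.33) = -8.58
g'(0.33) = 19.07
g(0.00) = -16.00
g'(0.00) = 26.00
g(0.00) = -16.00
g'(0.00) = 26.00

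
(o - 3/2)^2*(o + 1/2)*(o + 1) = o^4 - 3*o^3/2 - 7*o^2/4 + 15*o/8 + 9/8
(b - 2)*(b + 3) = b^2 + b - 6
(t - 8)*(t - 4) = t^2 - 12*t + 32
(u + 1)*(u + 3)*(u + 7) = u^3 + 11*u^2 + 31*u + 21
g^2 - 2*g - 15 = (g - 5)*(g + 3)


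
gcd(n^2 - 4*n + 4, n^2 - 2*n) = n - 2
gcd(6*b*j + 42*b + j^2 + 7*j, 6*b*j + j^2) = 6*b + j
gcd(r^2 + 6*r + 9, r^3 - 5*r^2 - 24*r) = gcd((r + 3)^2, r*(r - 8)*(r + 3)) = r + 3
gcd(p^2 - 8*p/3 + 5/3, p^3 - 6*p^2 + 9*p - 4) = p - 1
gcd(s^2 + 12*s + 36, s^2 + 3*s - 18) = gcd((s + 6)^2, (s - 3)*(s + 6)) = s + 6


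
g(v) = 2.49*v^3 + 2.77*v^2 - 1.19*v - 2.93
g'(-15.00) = 1596.46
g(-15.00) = -7765.58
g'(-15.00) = 1596.46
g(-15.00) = -7765.58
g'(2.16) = 45.63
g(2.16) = 32.52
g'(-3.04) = 51.00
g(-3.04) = -43.67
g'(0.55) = 4.12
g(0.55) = -2.33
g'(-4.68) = 136.49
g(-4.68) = -191.92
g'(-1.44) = 6.32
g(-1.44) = -2.91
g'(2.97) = 81.16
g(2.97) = 83.20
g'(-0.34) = -2.21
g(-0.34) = -2.30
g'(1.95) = 38.02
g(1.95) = 23.75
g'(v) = 7.47*v^2 + 5.54*v - 1.19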